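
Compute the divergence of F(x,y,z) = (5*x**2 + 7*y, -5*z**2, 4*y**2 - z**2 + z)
10*x - 2*z + 1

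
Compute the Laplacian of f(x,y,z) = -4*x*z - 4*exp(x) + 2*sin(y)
-4*exp(x) - 2*sin(y)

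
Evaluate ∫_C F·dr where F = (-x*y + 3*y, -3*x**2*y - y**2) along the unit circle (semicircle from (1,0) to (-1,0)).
-3*pi/2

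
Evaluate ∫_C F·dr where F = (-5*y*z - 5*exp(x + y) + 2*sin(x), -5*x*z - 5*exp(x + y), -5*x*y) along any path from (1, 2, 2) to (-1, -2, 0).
20 + 10*sinh(3)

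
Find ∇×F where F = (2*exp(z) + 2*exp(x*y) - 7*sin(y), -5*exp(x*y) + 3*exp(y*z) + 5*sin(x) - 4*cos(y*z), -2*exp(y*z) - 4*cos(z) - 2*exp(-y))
(-3*y*exp(y*z) - 4*y*sin(y*z) - 2*z*exp(y*z) + 2*exp(-y), 2*exp(z), -2*x*exp(x*y) - 5*y*exp(x*y) + 5*cos(x) + 7*cos(y))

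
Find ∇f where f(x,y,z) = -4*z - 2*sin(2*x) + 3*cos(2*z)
(-4*cos(2*x), 0, -6*sin(2*z) - 4)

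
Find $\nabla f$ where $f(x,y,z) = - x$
(-1, 0, 0)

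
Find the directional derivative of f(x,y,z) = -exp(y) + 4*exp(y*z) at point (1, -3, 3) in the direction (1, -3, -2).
3*sqrt(14)*(-4 + exp(6))*exp(-9)/14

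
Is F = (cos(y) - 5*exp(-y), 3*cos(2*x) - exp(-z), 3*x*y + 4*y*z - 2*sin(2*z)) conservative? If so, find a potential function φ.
No, ∇×F = (3*x + 4*z - exp(-z), -3*y, -6*sin(2*x) + sin(y) - 5*exp(-y)) ≠ 0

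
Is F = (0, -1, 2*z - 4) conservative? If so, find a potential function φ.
Yes, F is conservative. φ = -y + z**2 - 4*z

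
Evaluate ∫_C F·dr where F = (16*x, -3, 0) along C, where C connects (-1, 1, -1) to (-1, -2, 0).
9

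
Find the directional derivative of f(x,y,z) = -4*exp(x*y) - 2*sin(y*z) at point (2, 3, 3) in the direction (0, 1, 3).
-4*sqrt(10)*(3*cos(9) + exp(6))/5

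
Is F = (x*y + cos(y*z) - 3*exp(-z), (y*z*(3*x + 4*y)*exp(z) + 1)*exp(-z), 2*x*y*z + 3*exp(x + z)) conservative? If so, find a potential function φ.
No, ∇×F = (-3*x*y + 2*x*z - 4*y**2 + exp(-z), -2*y*z - y*sin(y*z) - 3*exp(x + z) + 3*exp(-z), -x + 3*y*z + z*sin(y*z)) ≠ 0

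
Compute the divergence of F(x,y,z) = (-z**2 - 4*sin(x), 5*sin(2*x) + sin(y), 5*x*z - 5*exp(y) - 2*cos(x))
5*x - 4*cos(x) + cos(y)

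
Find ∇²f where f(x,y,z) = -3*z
0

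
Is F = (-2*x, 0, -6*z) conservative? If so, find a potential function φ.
Yes, F is conservative. φ = -x**2 - 3*z**2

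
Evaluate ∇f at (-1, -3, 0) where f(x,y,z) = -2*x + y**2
(-2, -6, 0)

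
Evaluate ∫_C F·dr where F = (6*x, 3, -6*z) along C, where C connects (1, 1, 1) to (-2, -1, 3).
-21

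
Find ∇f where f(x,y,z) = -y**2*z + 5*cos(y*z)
(0, -z*(2*y + 5*sin(y*z)), -y*(y + 5*sin(y*z)))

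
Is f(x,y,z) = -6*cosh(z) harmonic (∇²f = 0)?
No, ∇²f = -6*cosh(z)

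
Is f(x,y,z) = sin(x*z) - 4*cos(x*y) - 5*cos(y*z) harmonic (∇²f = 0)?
No, ∇²f = -x**2*sin(x*z) + 4*x**2*cos(x*y) + 4*y**2*cos(x*y) + 5*y**2*cos(y*z) - z**2*sin(x*z) + 5*z**2*cos(y*z)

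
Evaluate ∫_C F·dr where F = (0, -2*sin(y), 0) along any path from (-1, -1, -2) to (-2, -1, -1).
0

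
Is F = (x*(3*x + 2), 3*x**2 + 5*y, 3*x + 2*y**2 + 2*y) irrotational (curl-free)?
No, ∇×F = (4*y + 2, -3, 6*x)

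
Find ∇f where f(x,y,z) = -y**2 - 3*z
(0, -2*y, -3)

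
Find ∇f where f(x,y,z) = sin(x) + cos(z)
(cos(x), 0, -sin(z))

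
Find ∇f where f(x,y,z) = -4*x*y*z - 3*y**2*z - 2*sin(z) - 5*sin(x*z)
(-z*(4*y + 5*cos(x*z)), 2*z*(-2*x - 3*y), -4*x*y - 5*x*cos(x*z) - 3*y**2 - 2*cos(z))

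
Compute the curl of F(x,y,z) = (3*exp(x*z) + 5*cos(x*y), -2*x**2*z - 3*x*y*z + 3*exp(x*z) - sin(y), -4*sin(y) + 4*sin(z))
(2*x**2 + 3*x*y - 3*x*exp(x*z) - 4*cos(y), 3*x*exp(x*z), -4*x*z + 5*x*sin(x*y) - 3*y*z + 3*z*exp(x*z))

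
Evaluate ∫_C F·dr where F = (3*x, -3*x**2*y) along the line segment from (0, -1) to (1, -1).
3/2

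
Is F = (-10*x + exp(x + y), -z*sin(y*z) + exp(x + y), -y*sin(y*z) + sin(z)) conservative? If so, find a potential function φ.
Yes, F is conservative. φ = -5*x**2 + exp(x + y) - cos(z) + cos(y*z)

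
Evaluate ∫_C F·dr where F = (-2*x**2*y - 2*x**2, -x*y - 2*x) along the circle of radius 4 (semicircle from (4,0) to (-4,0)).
128/3 + 48*pi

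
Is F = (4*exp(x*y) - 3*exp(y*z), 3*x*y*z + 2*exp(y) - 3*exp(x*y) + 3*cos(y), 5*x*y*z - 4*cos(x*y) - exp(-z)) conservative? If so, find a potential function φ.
No, ∇×F = (x*(-3*y + 5*z + 4*sin(x*y)), -y*(5*z + 3*exp(y*z) + 4*sin(x*y)), -4*x*exp(x*y) + 3*y*z - 3*y*exp(x*y) + 3*z*exp(y*z)) ≠ 0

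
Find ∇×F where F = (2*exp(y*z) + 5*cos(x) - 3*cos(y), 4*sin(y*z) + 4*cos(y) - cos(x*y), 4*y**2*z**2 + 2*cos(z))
(4*y*(2*z**2 - cos(y*z)), 2*y*exp(y*z), y*sin(x*y) - 2*z*exp(y*z) - 3*sin(y))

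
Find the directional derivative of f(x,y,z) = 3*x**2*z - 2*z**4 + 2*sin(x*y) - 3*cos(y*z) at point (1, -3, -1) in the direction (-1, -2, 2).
2*cos(3)/3 - 4*sin(3) + 28/3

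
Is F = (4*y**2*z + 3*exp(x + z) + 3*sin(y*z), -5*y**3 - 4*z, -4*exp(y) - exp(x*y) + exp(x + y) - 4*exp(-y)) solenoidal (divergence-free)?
No, ∇·F = -15*y**2 + 3*exp(x + z)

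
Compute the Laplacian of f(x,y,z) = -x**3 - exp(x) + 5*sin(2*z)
-6*x - exp(x) - 20*sin(2*z)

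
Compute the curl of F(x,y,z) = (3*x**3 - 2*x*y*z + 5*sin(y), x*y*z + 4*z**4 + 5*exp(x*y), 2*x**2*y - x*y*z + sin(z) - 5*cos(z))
(2*x**2 - x*y - x*z - 16*z**3, y*(-6*x + z), 2*x*z + y*z + 5*y*exp(x*y) - 5*cos(y))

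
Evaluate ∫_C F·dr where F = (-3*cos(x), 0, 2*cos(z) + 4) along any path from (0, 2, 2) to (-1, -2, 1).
-4 - 2*sin(2) + 5*sin(1)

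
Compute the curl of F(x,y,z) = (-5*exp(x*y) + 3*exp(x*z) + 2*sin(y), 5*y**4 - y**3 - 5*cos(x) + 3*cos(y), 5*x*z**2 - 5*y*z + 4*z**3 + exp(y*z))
(z*(exp(y*z) - 5), 3*x*exp(x*z) - 5*z**2, 5*x*exp(x*y) + 5*sin(x) - 2*cos(y))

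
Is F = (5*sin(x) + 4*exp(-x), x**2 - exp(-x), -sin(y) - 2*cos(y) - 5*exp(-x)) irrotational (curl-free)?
No, ∇×F = (2*sin(y) - cos(y), -5*exp(-x), 2*x + exp(-x))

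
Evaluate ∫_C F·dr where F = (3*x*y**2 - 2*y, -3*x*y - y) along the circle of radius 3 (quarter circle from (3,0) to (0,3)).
-369/4 + 9*pi/2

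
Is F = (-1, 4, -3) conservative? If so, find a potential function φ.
Yes, F is conservative. φ = -x + 4*y - 3*z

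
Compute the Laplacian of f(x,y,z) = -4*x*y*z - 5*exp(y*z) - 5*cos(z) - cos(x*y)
x**2*cos(x*y) - 5*y**2*exp(y*z) + y**2*cos(x*y) - 5*z**2*exp(y*z) + 5*cos(z)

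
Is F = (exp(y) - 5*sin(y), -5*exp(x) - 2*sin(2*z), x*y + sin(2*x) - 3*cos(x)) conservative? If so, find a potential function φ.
No, ∇×F = (x + 4*cos(2*z), -y - 3*sin(x) - 2*cos(2*x), -5*exp(x) - exp(y) + 5*cos(y)) ≠ 0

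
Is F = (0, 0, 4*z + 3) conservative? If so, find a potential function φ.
Yes, F is conservative. φ = z*(2*z + 3)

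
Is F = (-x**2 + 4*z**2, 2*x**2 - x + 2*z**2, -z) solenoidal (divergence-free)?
No, ∇·F = -2*x - 1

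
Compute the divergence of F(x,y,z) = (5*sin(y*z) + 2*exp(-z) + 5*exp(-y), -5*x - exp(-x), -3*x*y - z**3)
-3*z**2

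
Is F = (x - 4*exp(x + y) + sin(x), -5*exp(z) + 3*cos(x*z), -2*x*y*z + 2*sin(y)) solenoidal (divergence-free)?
No, ∇·F = -2*x*y - 4*exp(x + y) + cos(x) + 1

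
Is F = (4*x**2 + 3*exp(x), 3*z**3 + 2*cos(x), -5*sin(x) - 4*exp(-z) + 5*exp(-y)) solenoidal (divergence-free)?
No, ∇·F = 8*x + 3*exp(x) + 4*exp(-z)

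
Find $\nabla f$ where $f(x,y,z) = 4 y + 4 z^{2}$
(0, 4, 8*z)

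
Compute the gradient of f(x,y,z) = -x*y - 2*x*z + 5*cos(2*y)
(-y - 2*z, -x - 10*sin(2*y), -2*x)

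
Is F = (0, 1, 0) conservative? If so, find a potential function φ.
Yes, F is conservative. φ = y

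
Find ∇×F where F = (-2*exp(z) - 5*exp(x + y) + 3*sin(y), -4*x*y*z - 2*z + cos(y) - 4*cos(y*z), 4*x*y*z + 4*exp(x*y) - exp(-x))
(4*x*y + 4*x*z + 4*x*exp(x*y) - 4*y*sin(y*z) + 2, -4*y*z - 4*y*exp(x*y) - 2*exp(z) - exp(-x), -4*y*z + 5*exp(x + y) - 3*cos(y))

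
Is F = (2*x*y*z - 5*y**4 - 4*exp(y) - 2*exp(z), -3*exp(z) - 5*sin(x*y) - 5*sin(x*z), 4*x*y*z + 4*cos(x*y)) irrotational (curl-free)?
No, ∇×F = (4*x*z - 4*x*sin(x*y) + 5*x*cos(x*z) + 3*exp(z), 2*x*y - 4*y*z + 4*y*sin(x*y) - 2*exp(z), -2*x*z + 20*y**3 - 5*y*cos(x*y) - 5*z*cos(x*z) + 4*exp(y))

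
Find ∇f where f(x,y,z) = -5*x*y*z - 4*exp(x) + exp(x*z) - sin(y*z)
(-5*y*z + z*exp(x*z) - 4*exp(x), -z*(5*x + cos(y*z)), -5*x*y + x*exp(x*z) - y*cos(y*z))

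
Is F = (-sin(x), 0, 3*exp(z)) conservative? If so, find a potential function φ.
Yes, F is conservative. φ = 3*exp(z) + cos(x)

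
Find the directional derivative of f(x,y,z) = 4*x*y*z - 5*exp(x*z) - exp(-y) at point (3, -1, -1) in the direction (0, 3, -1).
3*sqrt(10)*(-8*exp(3) + 5 + exp(4))*exp(-3)/10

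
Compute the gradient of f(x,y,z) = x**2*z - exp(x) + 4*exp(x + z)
(2*x*z - exp(x) + 4*exp(x + z), 0, x**2 + 4*exp(x + z))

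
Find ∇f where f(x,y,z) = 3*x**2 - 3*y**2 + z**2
(6*x, -6*y, 2*z)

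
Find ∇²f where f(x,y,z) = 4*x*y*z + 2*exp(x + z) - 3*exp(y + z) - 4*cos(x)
4*exp(x + z) - 6*exp(y + z) + 4*cos(x)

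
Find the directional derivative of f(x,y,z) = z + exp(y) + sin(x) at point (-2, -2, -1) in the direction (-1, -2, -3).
sqrt(14)*(-(cos(2) + 3)*exp(2) - 2)*exp(-2)/14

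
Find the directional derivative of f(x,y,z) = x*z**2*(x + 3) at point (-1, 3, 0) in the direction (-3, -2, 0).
0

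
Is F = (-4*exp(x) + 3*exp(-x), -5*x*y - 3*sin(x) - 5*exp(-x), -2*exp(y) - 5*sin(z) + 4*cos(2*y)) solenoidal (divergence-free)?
No, ∇·F = -5*x - 5*cos(z) - sinh(x) - 7*cosh(x)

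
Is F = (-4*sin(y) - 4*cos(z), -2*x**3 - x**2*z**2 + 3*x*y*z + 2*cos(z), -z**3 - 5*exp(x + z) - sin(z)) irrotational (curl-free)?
No, ∇×F = (2*x**2*z - 3*x*y + 2*sin(z), 5*exp(x + z) + 4*sin(z), -6*x**2 - 2*x*z**2 + 3*y*z + 4*cos(y))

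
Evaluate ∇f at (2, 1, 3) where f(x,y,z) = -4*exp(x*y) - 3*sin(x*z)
(-4*exp(2) - 9*cos(6), -8*exp(2), -6*cos(6))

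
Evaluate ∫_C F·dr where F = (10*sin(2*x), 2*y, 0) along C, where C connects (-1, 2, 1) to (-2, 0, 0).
-4 + 5*cos(2) - 5*cos(4)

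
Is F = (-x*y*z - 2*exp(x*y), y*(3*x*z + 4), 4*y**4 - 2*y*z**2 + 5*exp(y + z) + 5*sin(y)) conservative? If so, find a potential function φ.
No, ∇×F = (-3*x*y + 16*y**3 - 2*z**2 + 5*exp(y + z) + 5*cos(y), -x*y, x*z + 2*x*exp(x*y) + 3*y*z) ≠ 0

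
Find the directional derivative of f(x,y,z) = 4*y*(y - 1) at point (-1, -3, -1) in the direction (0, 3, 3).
-14*sqrt(2)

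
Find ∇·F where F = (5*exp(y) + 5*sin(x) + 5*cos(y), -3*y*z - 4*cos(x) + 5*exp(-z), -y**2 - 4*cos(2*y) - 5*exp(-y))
-3*z + 5*cos(x)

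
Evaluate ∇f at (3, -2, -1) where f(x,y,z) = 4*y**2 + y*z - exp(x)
(-exp(3), -17, -2)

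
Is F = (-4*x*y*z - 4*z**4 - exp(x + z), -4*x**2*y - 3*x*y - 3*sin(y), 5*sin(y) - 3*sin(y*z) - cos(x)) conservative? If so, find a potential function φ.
No, ∇×F = (-3*z*cos(y*z) + 5*cos(y), -4*x*y - 16*z**3 - exp(x + z) - sin(x), -8*x*y + 4*x*z - 3*y) ≠ 0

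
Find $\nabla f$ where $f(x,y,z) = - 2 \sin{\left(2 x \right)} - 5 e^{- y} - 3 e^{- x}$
(-4*cos(2*x) + 3*exp(-x), 5*exp(-y), 0)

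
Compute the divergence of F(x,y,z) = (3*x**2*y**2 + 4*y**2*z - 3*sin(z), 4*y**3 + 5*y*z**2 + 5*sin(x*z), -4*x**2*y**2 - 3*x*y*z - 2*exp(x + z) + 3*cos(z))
6*x*y**2 - 3*x*y + 12*y**2 + 5*z**2 - 2*exp(x + z) - 3*sin(z)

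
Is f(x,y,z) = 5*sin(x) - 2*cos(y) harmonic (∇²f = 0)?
No, ∇²f = -5*sin(x) + 2*cos(y)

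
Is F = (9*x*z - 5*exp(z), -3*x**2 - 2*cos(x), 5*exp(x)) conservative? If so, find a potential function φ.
No, ∇×F = (0, 9*x - 5*exp(x) - 5*exp(z), -6*x + 2*sin(x)) ≠ 0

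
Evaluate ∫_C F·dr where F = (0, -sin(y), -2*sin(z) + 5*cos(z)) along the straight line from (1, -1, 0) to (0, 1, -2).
-5*sin(2) - 2 + 2*cos(2)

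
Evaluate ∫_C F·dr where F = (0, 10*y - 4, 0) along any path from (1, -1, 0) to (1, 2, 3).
3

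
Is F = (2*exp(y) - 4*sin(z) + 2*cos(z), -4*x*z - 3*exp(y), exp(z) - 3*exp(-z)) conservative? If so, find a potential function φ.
No, ∇×F = (4*x, -2*sin(z) - 4*cos(z), -4*z - 2*exp(y)) ≠ 0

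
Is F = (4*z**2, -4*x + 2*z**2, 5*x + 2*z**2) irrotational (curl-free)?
No, ∇×F = (-4*z, 8*z - 5, -4)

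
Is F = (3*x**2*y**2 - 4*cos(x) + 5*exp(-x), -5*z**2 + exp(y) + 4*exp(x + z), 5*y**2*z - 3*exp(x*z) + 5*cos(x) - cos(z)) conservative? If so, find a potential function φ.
No, ∇×F = (10*y*z + 10*z - 4*exp(x + z), 3*z*exp(x*z) + 5*sin(x), -6*x**2*y + 4*exp(x + z)) ≠ 0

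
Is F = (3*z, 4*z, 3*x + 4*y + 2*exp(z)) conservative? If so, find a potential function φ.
Yes, F is conservative. φ = 3*x*z + 4*y*z + 2*exp(z)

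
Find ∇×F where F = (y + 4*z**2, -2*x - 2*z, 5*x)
(2, 8*z - 5, -3)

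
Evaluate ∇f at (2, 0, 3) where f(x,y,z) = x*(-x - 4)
(-8, 0, 0)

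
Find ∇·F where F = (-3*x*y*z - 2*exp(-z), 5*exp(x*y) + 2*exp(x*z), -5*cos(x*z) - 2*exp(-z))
5*x*exp(x*y) + 5*x*sin(x*z) - 3*y*z + 2*exp(-z)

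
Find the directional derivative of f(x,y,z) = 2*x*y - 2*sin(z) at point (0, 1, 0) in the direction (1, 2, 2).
-2/3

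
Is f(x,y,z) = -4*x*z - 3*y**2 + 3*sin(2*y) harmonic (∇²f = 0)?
No, ∇²f = -12*sin(2*y) - 6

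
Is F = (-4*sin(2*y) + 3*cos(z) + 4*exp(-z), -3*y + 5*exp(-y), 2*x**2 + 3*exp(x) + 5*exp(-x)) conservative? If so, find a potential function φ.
No, ∇×F = (0, -4*x - 3*exp(x) - 3*sin(z) - 4*exp(-z) + 5*exp(-x), 8*cos(2*y)) ≠ 0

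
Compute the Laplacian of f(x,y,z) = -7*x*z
0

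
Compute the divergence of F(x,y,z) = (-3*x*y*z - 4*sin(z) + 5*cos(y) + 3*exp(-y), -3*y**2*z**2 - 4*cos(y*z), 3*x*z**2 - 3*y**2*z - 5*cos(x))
6*x*z - 3*y**2 - 6*y*z**2 - 3*y*z + 4*z*sin(y*z)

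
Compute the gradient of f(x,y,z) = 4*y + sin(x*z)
(z*cos(x*z), 4, x*cos(x*z))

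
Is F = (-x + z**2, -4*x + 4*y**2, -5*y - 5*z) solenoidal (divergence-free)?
No, ∇·F = 8*y - 6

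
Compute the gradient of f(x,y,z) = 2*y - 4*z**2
(0, 2, -8*z)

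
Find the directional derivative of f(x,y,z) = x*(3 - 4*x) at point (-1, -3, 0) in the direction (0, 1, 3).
0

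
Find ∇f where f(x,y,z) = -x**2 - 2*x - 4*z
(-2*x - 2, 0, -4)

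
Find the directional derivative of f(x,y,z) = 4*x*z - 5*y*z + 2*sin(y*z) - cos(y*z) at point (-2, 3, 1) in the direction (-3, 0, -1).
sqrt(10)*(-3*sin(3) - 6*cos(3) + 11)/10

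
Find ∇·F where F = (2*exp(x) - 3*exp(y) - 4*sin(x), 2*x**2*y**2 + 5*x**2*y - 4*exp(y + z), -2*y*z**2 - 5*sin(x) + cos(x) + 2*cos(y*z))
4*x**2*y + 5*x**2 - 4*y*z - 2*y*sin(y*z) + 2*exp(x) - 4*exp(y + z) - 4*cos(x)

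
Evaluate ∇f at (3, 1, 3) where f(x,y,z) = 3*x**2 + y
(18, 1, 0)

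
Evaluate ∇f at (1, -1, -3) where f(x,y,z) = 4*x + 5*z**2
(4, 0, -30)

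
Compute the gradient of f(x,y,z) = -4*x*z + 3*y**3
(-4*z, 9*y**2, -4*x)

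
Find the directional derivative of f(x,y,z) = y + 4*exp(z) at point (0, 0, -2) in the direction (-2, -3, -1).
sqrt(14)*(-3*exp(2) - 4)*exp(-2)/14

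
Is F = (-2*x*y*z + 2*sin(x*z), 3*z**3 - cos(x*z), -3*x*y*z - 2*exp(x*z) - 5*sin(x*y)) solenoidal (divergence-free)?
No, ∇·F = -3*x*y - 2*x*exp(x*z) - 2*y*z + 2*z*cos(x*z)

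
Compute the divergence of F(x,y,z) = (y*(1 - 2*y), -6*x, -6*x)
0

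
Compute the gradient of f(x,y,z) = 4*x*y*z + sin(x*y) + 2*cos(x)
(4*y*z + y*cos(x*y) - 2*sin(x), x*(4*z + cos(x*y)), 4*x*y)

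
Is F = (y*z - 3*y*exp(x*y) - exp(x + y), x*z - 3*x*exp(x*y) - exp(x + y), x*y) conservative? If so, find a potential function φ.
Yes, F is conservative. φ = x*y*z - 3*exp(x*y) - exp(x + y)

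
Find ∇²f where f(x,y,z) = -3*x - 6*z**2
-12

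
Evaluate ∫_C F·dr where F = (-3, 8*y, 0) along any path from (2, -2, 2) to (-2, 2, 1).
12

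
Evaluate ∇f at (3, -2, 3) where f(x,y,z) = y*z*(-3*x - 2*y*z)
(18, 45, -30)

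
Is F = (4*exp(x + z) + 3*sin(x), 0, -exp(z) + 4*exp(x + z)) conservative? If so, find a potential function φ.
Yes, F is conservative. φ = -exp(z) + 4*exp(x + z) - 3*cos(x)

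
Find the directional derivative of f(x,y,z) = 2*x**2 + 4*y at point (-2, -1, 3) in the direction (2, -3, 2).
-28*sqrt(17)/17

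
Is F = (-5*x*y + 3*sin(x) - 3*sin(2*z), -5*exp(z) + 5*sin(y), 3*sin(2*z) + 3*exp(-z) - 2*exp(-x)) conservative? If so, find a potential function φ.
No, ∇×F = (5*exp(z), -6*cos(2*z) - 2*exp(-x), 5*x) ≠ 0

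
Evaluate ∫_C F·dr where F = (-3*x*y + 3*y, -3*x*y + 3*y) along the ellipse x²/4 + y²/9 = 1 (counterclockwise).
-18*pi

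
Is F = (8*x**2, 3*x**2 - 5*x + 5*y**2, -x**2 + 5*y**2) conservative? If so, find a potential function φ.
No, ∇×F = (10*y, 2*x, 6*x - 5) ≠ 0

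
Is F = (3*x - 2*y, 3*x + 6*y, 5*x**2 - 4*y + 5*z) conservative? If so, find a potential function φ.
No, ∇×F = (-4, -10*x, 5) ≠ 0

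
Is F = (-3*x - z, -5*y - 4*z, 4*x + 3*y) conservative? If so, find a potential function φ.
No, ∇×F = (7, -5, 0) ≠ 0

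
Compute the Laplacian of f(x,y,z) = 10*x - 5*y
0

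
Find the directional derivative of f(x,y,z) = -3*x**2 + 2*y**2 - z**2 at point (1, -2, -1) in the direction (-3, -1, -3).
20*sqrt(19)/19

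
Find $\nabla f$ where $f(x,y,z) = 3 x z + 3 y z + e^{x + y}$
(3*z + exp(x + y), 3*z + exp(x + y), 3*x + 3*y)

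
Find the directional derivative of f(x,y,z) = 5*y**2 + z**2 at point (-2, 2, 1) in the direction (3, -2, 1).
-19*sqrt(14)/7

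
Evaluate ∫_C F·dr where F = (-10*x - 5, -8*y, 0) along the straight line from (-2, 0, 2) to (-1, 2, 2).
-6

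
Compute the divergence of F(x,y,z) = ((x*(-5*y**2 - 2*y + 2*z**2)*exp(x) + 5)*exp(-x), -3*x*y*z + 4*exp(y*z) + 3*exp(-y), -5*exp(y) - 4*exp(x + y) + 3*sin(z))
-3*x*z - 5*y**2 - 2*y + 2*z**2 + 4*z*exp(y*z) + 3*cos(z) - 3*exp(-y) - 5*exp(-x)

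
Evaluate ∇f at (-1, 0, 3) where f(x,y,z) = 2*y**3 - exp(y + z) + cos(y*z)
(0, -exp(3), -exp(3))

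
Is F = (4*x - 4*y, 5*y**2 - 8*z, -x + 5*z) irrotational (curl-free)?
No, ∇×F = (8, 1, 4)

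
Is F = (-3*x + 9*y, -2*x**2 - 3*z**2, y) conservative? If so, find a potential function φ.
No, ∇×F = (6*z + 1, 0, -4*x - 9) ≠ 0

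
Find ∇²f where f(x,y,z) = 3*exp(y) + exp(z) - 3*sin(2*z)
3*exp(y) + exp(z) + 12*sin(2*z)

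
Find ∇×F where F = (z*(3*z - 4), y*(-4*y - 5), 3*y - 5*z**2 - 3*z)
(3, 6*z - 4, 0)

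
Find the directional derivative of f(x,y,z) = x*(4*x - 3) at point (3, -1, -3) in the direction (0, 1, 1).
0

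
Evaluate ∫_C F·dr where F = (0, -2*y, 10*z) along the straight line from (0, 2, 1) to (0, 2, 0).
-5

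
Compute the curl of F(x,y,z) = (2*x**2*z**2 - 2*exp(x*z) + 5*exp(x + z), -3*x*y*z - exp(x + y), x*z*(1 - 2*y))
(x*(3*y - 2*z), 4*x**2*z - 2*x*exp(x*z) + z*(2*y - 1) + 5*exp(x + z), -3*y*z - exp(x + y))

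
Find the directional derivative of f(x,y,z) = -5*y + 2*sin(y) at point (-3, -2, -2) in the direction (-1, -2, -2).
10/3 - 4*cos(2)/3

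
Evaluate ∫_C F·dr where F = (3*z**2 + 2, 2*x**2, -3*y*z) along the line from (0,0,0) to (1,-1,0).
4/3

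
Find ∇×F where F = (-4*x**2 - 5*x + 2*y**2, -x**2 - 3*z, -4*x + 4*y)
(7, 4, -2*x - 4*y)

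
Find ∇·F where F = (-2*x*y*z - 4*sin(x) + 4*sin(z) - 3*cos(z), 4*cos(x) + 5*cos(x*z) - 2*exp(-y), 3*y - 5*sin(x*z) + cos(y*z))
-5*x*cos(x*z) - 2*y*z - y*sin(y*z) - 4*cos(x) + 2*exp(-y)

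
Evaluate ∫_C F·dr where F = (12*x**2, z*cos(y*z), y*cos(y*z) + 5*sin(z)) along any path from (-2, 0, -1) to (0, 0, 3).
5*cos(1) - 5*cos(3) + 32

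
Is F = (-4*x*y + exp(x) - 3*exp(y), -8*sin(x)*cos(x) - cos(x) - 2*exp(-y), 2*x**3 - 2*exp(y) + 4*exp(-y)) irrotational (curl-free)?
No, ∇×F = (2*sinh(y) - 6*cosh(y), -6*x**2, 4*x + 3*exp(y) + sin(x) - 8*cos(2*x))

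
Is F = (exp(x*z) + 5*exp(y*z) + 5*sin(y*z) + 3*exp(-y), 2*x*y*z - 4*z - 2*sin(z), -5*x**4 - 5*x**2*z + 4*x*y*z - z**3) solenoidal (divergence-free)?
No, ∇·F = -5*x**2 + 4*x*y + 2*x*z - 3*z**2 + z*exp(x*z)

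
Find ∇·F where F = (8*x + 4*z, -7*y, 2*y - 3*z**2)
1 - 6*z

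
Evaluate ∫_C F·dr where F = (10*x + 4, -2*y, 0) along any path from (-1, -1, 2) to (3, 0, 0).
57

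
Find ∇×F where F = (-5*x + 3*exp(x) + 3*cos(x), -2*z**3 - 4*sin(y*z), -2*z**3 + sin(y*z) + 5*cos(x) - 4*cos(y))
(4*y*cos(y*z) + 6*z**2 + z*cos(y*z) + 4*sin(y), 5*sin(x), 0)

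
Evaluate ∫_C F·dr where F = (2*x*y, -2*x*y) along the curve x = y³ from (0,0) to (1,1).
16/35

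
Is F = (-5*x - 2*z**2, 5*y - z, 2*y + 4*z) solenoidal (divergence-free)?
No, ∇·F = 4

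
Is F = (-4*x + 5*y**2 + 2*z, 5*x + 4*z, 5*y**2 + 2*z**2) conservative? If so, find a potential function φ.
No, ∇×F = (10*y - 4, 2, 5 - 10*y) ≠ 0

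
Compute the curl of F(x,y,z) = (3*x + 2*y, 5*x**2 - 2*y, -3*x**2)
(0, 6*x, 10*x - 2)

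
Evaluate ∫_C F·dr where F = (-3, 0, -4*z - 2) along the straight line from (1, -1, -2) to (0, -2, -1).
7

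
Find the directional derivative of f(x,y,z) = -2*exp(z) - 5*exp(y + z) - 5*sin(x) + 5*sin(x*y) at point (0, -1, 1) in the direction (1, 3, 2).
sqrt(14)*(-35 - 4*E)/14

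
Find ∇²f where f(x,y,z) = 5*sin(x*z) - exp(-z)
(5*(-x**2 - z**2)*exp(z)*sin(x*z) - 1)*exp(-z)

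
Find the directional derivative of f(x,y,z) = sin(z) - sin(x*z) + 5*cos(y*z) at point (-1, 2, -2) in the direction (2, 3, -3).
-sqrt(22)*(30*sin(4) + cos(2))/11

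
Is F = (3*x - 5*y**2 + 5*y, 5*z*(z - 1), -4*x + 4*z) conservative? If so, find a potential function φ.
No, ∇×F = (5 - 10*z, 4, 10*y - 5) ≠ 0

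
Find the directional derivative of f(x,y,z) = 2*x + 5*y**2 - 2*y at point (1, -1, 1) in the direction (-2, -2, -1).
20/3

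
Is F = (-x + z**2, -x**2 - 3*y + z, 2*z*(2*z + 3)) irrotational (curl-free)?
No, ∇×F = (-1, 2*z, -2*x)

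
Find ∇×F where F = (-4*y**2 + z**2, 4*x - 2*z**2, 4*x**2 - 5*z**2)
(4*z, -8*x + 2*z, 8*y + 4)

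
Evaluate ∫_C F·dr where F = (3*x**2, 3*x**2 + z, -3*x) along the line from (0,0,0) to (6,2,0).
288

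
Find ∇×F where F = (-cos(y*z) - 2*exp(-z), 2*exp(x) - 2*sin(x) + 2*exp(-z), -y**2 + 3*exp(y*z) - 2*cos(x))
(-2*y + 3*z*exp(y*z) + 2*exp(-z), y*sin(y*z) - 2*sin(x) + 2*exp(-z), -z*sin(y*z) + 2*exp(x) - 2*cos(x))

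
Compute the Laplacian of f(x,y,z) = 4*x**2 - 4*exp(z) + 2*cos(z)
-4*exp(z) - 2*cos(z) + 8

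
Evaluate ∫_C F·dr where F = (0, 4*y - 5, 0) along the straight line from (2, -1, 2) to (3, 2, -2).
-9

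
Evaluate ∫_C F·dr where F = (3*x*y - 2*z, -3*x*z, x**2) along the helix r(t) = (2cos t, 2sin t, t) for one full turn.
4*pi*(-3*pi - 1)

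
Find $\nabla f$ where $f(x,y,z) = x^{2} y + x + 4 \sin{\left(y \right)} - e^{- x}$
(2*x*y + 1 + exp(-x), x**2 + 4*cos(y), 0)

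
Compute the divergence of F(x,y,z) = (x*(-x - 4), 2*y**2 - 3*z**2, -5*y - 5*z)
-2*x + 4*y - 9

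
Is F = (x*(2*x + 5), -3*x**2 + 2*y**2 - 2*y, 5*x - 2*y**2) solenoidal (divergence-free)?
No, ∇·F = 4*x + 4*y + 3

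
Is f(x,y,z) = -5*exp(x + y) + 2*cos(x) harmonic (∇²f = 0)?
No, ∇²f = -10*exp(x + y) - 2*cos(x)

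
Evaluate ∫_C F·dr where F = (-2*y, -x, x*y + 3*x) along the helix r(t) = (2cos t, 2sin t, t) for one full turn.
4*pi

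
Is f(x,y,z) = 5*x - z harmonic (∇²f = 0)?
Yes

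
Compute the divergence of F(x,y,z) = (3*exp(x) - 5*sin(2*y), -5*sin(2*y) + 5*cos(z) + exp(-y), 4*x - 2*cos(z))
3*exp(x) + 2*sin(z) - 10*cos(2*y) - exp(-y)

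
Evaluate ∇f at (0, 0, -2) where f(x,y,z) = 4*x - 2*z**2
(4, 0, 8)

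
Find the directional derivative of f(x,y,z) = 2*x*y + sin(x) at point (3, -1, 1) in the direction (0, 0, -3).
0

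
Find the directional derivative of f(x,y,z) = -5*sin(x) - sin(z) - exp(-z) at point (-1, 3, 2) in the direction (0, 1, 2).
2*sqrt(5)*(1 - exp(2)*cos(2))*exp(-2)/5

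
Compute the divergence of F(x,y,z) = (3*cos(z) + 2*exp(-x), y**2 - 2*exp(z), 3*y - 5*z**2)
2*y - 10*z - 2*exp(-x)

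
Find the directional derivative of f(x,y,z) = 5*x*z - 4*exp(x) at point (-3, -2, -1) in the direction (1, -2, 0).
sqrt(5)*(-exp(3) - 4/5)*exp(-3)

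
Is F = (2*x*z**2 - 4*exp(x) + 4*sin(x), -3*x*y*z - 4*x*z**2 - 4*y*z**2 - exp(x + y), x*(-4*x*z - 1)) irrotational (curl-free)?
No, ∇×F = (3*x*y + 8*x*z + 8*y*z, 12*x*z + 1, -3*y*z - 4*z**2 - exp(x + y))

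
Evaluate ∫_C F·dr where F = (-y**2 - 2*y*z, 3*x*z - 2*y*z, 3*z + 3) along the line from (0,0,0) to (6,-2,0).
-8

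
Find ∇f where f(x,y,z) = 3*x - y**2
(3, -2*y, 0)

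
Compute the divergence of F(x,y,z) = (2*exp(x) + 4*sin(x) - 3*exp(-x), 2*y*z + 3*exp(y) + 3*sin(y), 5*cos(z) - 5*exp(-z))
2*z + 2*exp(x) + 3*exp(y) - 5*sin(z) + 4*cos(x) + 3*cos(y) + 5*exp(-z) + 3*exp(-x)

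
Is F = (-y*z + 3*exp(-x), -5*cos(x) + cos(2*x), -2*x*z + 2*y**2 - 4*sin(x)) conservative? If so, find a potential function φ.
No, ∇×F = (4*y, -y + 2*z + 4*cos(x), z + 5*sin(x) - 2*sin(2*x)) ≠ 0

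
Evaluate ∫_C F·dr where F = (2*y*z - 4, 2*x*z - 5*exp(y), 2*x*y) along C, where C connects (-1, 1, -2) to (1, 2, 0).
-5*exp(2) - 12 + 5*E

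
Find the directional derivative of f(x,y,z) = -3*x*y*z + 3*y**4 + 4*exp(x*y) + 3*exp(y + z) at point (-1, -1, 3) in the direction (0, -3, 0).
-3*exp(2) + 3 + 4*E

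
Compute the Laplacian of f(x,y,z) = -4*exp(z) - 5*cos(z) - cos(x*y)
x**2*cos(x*y) + y**2*cos(x*y) - 4*exp(z) + 5*cos(z)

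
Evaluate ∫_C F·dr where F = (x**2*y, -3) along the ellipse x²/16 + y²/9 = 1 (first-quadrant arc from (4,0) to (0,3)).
-12*pi - 9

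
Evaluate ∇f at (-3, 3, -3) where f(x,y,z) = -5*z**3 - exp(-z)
(0, 0, -135 + exp(3))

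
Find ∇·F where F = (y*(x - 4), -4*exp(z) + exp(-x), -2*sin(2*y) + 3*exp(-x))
y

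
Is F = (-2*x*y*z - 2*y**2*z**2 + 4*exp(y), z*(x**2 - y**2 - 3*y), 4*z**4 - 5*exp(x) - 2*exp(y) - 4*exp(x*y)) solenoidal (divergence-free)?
No, ∇·F = z*(-4*y + 16*z**2 - 3)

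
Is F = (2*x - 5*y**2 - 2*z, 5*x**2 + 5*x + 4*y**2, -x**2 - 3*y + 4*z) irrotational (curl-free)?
No, ∇×F = (-3, 2*x - 2, 10*x + 10*y + 5)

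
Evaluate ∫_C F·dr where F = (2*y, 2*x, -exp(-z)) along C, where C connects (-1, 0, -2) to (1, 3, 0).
7 - exp(2)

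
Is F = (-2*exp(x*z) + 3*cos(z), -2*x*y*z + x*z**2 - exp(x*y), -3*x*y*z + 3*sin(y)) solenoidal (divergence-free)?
No, ∇·F = -3*x*y - 2*x*z - x*exp(x*y) - 2*z*exp(x*z)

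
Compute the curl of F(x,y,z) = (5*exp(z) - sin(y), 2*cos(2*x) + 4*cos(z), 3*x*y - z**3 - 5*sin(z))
(3*x + 4*sin(z), -3*y + 5*exp(z), -4*sin(2*x) + cos(y))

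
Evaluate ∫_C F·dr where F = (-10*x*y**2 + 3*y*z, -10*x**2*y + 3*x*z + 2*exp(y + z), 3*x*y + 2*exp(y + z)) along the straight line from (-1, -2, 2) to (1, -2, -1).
-8 + 2*exp(-3)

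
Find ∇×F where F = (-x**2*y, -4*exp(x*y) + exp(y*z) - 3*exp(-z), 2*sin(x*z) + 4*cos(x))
(-y*exp(y*z) - 3*exp(-z), -2*z*cos(x*z) + 4*sin(x), x**2 - 4*y*exp(x*y))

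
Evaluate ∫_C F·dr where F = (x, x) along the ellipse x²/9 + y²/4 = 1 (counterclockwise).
6*pi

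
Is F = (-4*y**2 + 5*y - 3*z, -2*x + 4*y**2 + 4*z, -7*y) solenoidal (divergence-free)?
No, ∇·F = 8*y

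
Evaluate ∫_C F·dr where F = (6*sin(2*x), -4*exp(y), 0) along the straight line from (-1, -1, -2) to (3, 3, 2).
-4*exp(3) - 3*cos(6) + 3*cos(2) + 4*exp(-1)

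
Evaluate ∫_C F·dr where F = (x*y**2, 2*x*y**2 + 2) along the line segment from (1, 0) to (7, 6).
1200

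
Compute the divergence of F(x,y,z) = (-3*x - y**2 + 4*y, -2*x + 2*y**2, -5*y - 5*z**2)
4*y - 10*z - 3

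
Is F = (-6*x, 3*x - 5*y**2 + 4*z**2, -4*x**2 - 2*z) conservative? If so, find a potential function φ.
No, ∇×F = (-8*z, 8*x, 3) ≠ 0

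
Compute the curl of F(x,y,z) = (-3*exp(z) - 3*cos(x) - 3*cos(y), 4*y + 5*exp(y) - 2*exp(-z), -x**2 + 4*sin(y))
(4*cos(y) - 2*exp(-z), 2*x - 3*exp(z), -3*sin(y))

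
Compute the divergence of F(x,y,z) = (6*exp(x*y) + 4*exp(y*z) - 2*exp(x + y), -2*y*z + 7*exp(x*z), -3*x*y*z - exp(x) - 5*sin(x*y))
-3*x*y + 6*y*exp(x*y) - 2*z - 2*exp(x + y)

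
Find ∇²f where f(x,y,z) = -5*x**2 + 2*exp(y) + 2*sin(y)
2*exp(y) - 2*sin(y) - 10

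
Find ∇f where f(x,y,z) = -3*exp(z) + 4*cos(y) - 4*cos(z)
(0, -4*sin(y), -3*exp(z) + 4*sin(z))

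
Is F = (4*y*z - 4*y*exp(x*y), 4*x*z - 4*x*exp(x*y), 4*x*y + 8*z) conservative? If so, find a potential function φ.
Yes, F is conservative. φ = 4*x*y*z + 4*z**2 - 4*exp(x*y)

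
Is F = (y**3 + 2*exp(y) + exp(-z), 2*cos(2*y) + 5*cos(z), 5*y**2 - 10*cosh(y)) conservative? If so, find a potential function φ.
No, ∇×F = (10*y + 5*sin(z) - 10*sinh(y), -exp(-z), -3*y**2 - 2*exp(y)) ≠ 0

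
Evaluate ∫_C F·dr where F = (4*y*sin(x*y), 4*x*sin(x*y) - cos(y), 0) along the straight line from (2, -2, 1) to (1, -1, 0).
4*cos(4) - 4*cos(1) - sin(2) + sin(1)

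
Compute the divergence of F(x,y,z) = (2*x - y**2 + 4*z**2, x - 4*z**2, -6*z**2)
2 - 12*z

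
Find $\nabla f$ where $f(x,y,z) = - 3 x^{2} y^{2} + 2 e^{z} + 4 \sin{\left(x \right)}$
(-6*x*y**2 + 4*cos(x), -6*x**2*y, 2*exp(z))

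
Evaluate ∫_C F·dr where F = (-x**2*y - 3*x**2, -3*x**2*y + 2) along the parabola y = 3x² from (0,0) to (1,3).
-23/5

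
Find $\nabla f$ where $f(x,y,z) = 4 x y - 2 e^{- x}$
(4*y + 2*exp(-x), 4*x, 0)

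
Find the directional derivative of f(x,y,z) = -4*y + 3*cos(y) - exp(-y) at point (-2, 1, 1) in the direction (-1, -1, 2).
sqrt(6)*(-1 + E*(3*sin(1) + 4))*exp(-1)/6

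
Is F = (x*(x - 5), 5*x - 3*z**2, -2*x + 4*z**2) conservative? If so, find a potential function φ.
No, ∇×F = (6*z, 2, 5) ≠ 0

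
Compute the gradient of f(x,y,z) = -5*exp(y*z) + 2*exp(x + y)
(2*exp(x + y), -5*z*exp(y*z) + 2*exp(x + y), -5*y*exp(y*z))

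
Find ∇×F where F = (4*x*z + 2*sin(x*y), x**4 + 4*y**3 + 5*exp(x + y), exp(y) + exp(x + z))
(exp(y), 4*x - exp(x + z), 4*x**3 - 2*x*cos(x*y) + 5*exp(x + y))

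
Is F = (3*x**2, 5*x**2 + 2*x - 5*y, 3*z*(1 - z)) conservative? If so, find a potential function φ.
No, ∇×F = (0, 0, 10*x + 2) ≠ 0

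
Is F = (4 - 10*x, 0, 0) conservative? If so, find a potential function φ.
Yes, F is conservative. φ = x*(4 - 5*x)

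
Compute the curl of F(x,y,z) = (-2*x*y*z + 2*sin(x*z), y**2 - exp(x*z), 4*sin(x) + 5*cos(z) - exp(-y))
(x*exp(x*z) + exp(-y), -2*x*y + 2*x*cos(x*z) - 4*cos(x), z*(2*x - exp(x*z)))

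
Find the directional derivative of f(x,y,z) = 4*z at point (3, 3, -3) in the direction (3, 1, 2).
4*sqrt(14)/7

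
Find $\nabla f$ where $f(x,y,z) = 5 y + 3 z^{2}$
(0, 5, 6*z)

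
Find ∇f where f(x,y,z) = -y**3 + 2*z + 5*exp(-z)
(0, -3*y**2, 2 - 5*exp(-z))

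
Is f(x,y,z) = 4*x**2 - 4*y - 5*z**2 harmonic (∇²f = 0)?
No, ∇²f = -2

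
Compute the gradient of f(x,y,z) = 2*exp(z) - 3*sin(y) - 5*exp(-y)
(0, -3*cos(y) + 5*exp(-y), 2*exp(z))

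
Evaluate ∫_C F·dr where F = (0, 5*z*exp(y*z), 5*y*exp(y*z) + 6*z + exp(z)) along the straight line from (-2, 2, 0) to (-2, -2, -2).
exp(-2) + 6 + 5*exp(4)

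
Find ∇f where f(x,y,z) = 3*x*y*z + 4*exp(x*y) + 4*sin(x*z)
(3*y*z + 4*y*exp(x*y) + 4*z*cos(x*z), x*(3*z + 4*exp(x*y)), x*(3*y + 4*cos(x*z)))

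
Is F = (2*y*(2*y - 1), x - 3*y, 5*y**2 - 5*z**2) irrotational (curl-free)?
No, ∇×F = (10*y, 0, 3 - 8*y)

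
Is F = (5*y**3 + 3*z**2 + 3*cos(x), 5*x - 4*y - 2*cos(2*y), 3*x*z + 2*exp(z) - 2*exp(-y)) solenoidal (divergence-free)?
No, ∇·F = 3*x + 2*exp(z) - 3*sin(x) + 4*sin(2*y) - 4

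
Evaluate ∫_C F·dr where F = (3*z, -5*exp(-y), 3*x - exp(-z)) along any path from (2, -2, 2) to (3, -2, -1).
-21 - exp(-2) + E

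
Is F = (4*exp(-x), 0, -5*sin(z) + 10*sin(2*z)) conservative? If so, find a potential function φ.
Yes, F is conservative. φ = 5*cos(z) - 5*cos(2*z) - 4*exp(-x)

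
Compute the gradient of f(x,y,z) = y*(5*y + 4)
(0, 10*y + 4, 0)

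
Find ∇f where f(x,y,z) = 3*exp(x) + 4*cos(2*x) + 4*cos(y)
(3*exp(x) - 8*sin(2*x), -4*sin(y), 0)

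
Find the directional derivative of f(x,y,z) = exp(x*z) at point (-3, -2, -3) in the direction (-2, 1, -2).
4*exp(9)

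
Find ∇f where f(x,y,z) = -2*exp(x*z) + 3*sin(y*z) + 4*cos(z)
(-2*z*exp(x*z), 3*z*cos(y*z), -2*x*exp(x*z) + 3*y*cos(y*z) - 4*sin(z))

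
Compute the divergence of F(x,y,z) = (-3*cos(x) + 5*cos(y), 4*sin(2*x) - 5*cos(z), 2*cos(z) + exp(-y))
3*sin(x) - 2*sin(z)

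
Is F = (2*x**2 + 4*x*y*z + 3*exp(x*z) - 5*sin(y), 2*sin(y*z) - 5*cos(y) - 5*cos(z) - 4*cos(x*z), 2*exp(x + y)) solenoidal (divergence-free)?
No, ∇·F = 4*x + 4*y*z + 3*z*exp(x*z) + 2*z*cos(y*z) + 5*sin(y)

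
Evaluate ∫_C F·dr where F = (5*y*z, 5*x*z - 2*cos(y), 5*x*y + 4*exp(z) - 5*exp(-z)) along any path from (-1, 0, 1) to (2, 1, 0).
-4*E - 5*exp(-1) - 2*sin(1) + 9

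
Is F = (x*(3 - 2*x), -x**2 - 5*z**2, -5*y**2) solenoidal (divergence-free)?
No, ∇·F = 3 - 4*x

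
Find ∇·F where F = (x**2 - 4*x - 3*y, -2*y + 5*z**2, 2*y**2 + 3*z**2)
2*x + 6*z - 6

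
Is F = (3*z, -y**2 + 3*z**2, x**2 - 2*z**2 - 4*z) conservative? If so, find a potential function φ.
No, ∇×F = (-6*z, 3 - 2*x, 0) ≠ 0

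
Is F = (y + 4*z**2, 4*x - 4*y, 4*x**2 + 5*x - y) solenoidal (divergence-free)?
No, ∇·F = -4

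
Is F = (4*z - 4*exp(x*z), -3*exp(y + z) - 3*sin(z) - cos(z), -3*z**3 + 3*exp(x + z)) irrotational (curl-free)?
No, ∇×F = (3*exp(y + z) - sin(z) + 3*cos(z), -4*x*exp(x*z) - 3*exp(x + z) + 4, 0)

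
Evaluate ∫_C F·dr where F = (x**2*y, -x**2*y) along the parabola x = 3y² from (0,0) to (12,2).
6240/7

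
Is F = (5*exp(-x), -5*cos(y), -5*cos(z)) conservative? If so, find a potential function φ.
Yes, F is conservative. φ = -5*sin(y) - 5*sin(z) - 5*exp(-x)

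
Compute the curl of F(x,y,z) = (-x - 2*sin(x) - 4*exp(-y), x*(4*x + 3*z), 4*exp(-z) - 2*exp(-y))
(-3*x + 2*exp(-y), 0, 8*x + 3*z - 4*exp(-y))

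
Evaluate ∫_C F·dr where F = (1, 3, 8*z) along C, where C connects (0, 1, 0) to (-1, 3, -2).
21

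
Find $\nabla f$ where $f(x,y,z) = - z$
(0, 0, -1)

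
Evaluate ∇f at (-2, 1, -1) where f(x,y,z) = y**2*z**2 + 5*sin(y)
(0, 2 + 5*cos(1), -2)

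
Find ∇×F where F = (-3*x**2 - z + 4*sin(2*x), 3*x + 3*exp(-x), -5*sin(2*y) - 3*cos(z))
(-10*cos(2*y), -1, 3 - 3*exp(-x))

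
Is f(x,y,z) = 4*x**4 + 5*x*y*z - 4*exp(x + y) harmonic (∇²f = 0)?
No, ∇²f = 48*x**2 - 8*exp(x + y)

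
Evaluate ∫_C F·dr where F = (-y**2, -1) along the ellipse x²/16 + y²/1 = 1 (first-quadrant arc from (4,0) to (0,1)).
5/3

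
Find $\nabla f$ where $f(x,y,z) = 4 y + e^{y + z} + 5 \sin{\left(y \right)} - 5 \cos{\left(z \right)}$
(0, exp(y + z) + 5*cos(y) + 4, exp(y + z) + 5*sin(z))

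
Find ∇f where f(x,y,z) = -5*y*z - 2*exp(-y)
(0, -5*z + 2*exp(-y), -5*y)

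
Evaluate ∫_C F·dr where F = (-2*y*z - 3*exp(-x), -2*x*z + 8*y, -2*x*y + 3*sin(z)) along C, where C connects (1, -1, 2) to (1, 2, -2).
16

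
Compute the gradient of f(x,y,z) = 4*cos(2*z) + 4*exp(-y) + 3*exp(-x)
(-3*exp(-x), -4*exp(-y), -8*sin(2*z))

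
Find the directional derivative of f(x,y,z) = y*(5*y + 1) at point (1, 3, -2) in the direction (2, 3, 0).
93*sqrt(13)/13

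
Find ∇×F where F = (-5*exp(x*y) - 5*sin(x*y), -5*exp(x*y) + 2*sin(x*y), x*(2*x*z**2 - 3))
(0, -4*x*z**2 + 3, 5*x*exp(x*y) + 5*x*cos(x*y) - 5*y*exp(x*y) + 2*y*cos(x*y))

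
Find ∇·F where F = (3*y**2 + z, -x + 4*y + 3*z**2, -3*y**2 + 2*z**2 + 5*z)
4*z + 9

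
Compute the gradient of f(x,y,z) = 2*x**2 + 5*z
(4*x, 0, 5)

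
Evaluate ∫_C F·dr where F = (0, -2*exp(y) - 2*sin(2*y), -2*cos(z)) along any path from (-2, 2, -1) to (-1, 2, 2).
-2*sin(2) - 2*sin(1)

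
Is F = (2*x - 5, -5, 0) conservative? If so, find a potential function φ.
Yes, F is conservative. φ = x**2 - 5*x - 5*y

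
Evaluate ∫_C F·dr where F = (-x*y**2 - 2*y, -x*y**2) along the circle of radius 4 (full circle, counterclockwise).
-32*pi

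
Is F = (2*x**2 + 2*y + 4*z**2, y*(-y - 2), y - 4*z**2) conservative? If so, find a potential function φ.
No, ∇×F = (1, 8*z, -2) ≠ 0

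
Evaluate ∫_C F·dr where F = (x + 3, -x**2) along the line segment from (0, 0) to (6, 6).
-36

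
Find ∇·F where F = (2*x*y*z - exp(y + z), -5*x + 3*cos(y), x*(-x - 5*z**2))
-10*x*z + 2*y*z - 3*sin(y)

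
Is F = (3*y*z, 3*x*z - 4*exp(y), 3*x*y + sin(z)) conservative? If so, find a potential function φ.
Yes, F is conservative. φ = 3*x*y*z - 4*exp(y) - cos(z)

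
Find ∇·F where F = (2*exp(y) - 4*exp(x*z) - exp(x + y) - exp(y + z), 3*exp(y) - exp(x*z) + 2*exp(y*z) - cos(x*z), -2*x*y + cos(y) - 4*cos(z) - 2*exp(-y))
-4*z*exp(x*z) + 2*z*exp(y*z) + 3*exp(y) - exp(x + y) + 4*sin(z)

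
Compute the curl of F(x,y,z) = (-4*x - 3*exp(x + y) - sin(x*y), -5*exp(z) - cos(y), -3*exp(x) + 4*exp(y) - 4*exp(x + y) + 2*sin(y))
(4*exp(y) + 5*exp(z) - 4*exp(x + y) + 2*cos(y), (4*exp(y) + 3)*exp(x), x*cos(x*y) + 3*exp(x + y))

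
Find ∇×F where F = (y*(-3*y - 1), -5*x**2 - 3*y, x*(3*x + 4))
(0, -6*x - 4, -10*x + 6*y + 1)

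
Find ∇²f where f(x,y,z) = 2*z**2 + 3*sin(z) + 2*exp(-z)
-3*sin(z) + 4 + 2*exp(-z)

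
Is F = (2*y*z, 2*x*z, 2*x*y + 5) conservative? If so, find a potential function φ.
Yes, F is conservative. φ = z*(2*x*y + 5)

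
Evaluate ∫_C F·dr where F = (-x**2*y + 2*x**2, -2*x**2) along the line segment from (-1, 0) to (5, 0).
84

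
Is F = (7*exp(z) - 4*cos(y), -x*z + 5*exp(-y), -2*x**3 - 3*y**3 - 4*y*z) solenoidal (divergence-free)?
No, ∇·F = -4*y - 5*exp(-y)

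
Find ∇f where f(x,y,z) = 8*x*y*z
(8*y*z, 8*x*z, 8*x*y)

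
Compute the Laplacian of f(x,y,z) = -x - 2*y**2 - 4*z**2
-12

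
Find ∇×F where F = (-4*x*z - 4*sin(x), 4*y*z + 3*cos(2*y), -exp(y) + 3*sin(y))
(-4*y - exp(y) + 3*cos(y), -4*x, 0)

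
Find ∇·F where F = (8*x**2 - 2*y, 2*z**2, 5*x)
16*x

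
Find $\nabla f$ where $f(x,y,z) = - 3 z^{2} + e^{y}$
(0, exp(y), -6*z)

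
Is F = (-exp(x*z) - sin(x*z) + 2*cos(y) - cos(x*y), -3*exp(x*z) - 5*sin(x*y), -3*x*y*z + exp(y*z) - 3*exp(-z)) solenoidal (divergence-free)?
No, ∇·F = -3*x*y - 5*x*cos(x*y) + y*exp(y*z) + y*sin(x*y) - z*exp(x*z) - z*cos(x*z) + 3*exp(-z)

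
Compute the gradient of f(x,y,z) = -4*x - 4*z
(-4, 0, -4)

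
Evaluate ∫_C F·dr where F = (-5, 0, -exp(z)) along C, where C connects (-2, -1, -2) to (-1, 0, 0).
-6 + exp(-2)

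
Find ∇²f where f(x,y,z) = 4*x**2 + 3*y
8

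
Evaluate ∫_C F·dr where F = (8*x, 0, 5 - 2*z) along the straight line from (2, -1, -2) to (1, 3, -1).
-4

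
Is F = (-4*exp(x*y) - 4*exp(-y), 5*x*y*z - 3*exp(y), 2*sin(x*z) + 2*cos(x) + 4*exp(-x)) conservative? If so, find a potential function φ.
No, ∇×F = (-5*x*y, -2*z*cos(x*z) + 2*sin(x) + 4*exp(-x), 4*x*exp(x*y) + 5*y*z - 4*exp(-y)) ≠ 0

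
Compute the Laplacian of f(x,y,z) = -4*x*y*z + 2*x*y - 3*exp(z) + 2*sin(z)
-3*exp(z) - 2*sin(z)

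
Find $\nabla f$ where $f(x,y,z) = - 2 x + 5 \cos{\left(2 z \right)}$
(-2, 0, -10*sin(2*z))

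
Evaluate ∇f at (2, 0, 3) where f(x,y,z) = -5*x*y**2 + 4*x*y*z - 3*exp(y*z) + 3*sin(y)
(0, 18, 0)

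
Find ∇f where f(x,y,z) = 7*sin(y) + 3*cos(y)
(0, -3*sin(y) + 7*cos(y), 0)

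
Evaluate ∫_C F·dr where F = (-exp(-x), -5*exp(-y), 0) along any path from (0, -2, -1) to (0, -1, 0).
5*E*(1 - E)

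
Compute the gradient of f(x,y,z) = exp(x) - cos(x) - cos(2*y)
(exp(x) + sin(x), 2*sin(2*y), 0)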